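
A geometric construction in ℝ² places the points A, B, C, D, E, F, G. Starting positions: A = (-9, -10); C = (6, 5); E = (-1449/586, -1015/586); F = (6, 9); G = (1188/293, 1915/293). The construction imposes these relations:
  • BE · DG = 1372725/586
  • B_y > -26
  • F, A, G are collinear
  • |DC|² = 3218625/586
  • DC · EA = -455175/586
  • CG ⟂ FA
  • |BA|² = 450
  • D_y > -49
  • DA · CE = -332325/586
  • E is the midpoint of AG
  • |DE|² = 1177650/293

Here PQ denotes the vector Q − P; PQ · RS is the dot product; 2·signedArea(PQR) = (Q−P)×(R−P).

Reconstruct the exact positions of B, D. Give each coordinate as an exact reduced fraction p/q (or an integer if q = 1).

B = (-24, -25)
D = (-26679/586, -28285/586)

1. D_x = -26679/586  [DC · EA = -455175/586 ∩ DA · CE = -332325/586]
2. D_y = -28285/586  [DC · EA = -455175/586 ∩ DA · CE = -332325/586]
   → D = (-26679/586, -28285/586)
3. B_x = -24  [line -29055/586·x + -32115/586·y + -1500195/586 = 0 ∩ |BA|² = 450]
4. B_y = -25  [line -29055/586·x + -32115/586·y + -1500195/586 = 0 ∩ |BA|² = 450]
   → B = (-24, -25)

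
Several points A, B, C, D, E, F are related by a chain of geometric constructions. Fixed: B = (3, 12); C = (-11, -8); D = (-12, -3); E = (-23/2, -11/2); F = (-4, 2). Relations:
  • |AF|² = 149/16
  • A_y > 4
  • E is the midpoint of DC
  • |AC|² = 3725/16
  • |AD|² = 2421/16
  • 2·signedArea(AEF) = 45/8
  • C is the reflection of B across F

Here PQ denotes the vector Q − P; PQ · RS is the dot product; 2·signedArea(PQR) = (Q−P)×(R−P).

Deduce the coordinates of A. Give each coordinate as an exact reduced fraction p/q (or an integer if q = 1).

A = (-9/4, 9/2)

1. A_x = -9/4  [line -15/2·x + 15/2·y + -405/8 = 0 ∩ |AF|² = 149/16]
2. A_y = 9/2  [line -15/2·x + 15/2·y + -405/8 = 0 ∩ |AF|² = 149/16]
   → A = (-9/4, 9/2)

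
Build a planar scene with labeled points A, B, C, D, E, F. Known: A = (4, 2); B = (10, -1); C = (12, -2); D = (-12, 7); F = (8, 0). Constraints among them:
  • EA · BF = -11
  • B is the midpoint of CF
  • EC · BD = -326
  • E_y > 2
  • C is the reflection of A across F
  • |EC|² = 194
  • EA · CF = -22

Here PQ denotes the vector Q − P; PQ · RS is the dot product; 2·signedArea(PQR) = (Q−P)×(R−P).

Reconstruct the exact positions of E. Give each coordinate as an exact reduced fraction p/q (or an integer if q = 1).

1. E_x = -1  [EA · BF = -11 ∩ EC · BD = -326]
2. E_y = 3  [EA · BF = -11 ∩ EC · BD = -326]
   → E = (-1, 3)

E = (-1, 3)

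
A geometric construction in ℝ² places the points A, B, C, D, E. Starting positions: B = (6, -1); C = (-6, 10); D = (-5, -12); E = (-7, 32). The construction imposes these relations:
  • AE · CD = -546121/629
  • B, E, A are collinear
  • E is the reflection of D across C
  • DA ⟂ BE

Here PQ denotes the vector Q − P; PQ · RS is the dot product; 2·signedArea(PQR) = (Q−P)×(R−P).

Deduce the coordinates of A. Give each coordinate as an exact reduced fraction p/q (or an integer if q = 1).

1. A_x = 5204/629  [B, E, A are collinear ∩ DA ⟂ BE]
2. A_y = -4259/629  [B, E, A are collinear ∩ DA ⟂ BE]
   → A = (5204/629, -4259/629)

A = (5204/629, -4259/629)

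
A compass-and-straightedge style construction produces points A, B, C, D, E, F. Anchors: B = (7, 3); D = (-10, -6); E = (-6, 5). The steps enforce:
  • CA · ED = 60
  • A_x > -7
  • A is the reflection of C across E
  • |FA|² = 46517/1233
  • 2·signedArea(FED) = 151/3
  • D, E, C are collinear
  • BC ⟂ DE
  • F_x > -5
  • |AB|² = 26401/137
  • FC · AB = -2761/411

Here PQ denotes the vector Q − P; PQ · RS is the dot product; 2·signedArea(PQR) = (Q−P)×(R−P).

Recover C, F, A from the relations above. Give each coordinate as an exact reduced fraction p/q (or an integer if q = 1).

A = (-942/137, 355/137)
C = (-702/137, 1015/137)
F = (-13/3, -3)

1. C_x = -702/137  [D, E, C are collinear ∩ BC ⟂ DE]
2. C_y = 1015/137  [D, E, C are collinear ∩ BC ⟂ DE]
   → C = (-702/137, 1015/137)
3. A_x = -942/137  [A is the reflection of C across E]
4. A_y = 355/137  [A is the reflection of C across E]
   → A = (-942/137, 355/137)
5. F_x = -13/3  [2·signedArea(FED) = 151/3 ∩ FC · AB = -2761/411]
6. F_y = -3  [2·signedArea(FED) = 151/3 ∩ FC · AB = -2761/411]
   → F = (-13/3, -3)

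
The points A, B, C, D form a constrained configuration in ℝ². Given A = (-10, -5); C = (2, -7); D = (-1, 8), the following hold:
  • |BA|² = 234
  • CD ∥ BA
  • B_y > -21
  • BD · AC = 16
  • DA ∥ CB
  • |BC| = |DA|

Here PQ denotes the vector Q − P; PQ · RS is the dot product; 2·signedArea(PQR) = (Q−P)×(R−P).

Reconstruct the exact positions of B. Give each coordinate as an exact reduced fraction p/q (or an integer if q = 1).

B = (-7, -20)

1. B_x = -7  [CD ∥ BA ∩ DA ∥ CB]
2. B_y = -20  [CD ∥ BA ∩ DA ∥ CB]
   → B = (-7, -20)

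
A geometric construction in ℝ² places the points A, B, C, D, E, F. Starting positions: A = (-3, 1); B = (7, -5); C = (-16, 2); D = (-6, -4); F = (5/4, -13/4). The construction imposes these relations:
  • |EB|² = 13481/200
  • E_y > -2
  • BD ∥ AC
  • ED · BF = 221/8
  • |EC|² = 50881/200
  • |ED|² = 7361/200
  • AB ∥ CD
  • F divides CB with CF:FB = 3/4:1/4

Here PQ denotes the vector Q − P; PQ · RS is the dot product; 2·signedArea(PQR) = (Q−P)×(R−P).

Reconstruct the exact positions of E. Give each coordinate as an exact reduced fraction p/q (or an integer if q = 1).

1. E_x = -9/20  [line 23/4·x + -7/4·y + -1/8 = 0 ∩ |ED|² = 7361/200]
2. E_y = -31/20  [line 23/4·x + -7/4·y + -1/8 = 0 ∩ |ED|² = 7361/200]
   → E = (-9/20, -31/20)

E = (-9/20, -31/20)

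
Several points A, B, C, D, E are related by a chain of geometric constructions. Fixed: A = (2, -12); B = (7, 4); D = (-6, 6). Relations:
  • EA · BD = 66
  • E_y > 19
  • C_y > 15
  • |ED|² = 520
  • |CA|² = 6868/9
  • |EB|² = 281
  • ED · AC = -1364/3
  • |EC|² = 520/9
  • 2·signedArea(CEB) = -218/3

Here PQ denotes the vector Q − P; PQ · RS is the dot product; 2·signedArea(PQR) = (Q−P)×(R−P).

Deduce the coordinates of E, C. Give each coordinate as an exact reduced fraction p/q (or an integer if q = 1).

1. E_x = 12  [line 13·x + -2·y + -116 = 0 ∩ |EB|² = 281]
2. E_y = 20  [line 13·x + -2·y + -116 = 0 ∩ |EB|² = 281]
   → E = (12, 20)
3. C_x = 6  [2·signedArea(CEB) = -218/3 ∩ ED · AC = -1364/3]
4. C_y = 46/3  [2·signedArea(CEB) = -218/3 ∩ ED · AC = -1364/3]
   → C = (6, 46/3)

C = (6, 46/3)
E = (12, 20)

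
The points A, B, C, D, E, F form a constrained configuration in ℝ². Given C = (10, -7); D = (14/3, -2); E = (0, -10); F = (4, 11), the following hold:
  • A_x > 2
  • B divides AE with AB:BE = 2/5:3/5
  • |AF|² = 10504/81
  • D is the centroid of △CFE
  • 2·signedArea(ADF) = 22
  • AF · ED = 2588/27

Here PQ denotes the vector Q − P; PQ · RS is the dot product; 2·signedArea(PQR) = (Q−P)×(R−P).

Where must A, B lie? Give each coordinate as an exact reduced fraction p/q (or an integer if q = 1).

A = (26/9, -1/3)
B = (26/15, -21/5)

1. A_x = 26/9  [2·signedArea(ADF) = 22 ∩ AF · ED = 2588/27]
2. A_y = -1/3  [2·signedArea(ADF) = 22 ∩ AF · ED = 2588/27]
   → A = (26/9, -1/3)
3. B_x = 26/15  [B divides AE with AB:BE = 2/5:3/5]
4. B_y = -21/5  [B divides AE with AB:BE = 2/5:3/5]
   → B = (26/15, -21/5)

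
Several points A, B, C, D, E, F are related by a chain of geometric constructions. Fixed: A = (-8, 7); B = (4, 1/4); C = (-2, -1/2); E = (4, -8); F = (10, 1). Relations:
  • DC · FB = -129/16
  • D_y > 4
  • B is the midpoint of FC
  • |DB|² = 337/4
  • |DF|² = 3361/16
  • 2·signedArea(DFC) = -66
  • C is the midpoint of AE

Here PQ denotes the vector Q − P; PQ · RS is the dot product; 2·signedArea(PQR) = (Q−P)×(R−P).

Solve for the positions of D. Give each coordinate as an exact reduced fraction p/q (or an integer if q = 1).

D = (-4, 19/4)

1. D_x = -4  [2·signedArea(DFC) = -66 ∩ DC · FB = -129/16]
2. D_y = 19/4  [2·signedArea(DFC) = -66 ∩ DC · FB = -129/16]
   → D = (-4, 19/4)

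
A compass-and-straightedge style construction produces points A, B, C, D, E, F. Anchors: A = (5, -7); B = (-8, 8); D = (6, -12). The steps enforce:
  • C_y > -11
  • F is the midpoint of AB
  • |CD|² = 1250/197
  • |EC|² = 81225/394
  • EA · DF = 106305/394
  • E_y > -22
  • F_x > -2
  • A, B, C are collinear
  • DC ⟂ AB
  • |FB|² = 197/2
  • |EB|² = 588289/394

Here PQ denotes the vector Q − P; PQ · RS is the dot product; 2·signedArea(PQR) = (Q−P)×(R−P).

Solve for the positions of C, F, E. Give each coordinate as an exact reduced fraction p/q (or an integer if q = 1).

1. C_x = 1557/197  [A, B, C are collinear ∩ DC ⟂ AB]
2. C_y = -2039/197  [A, B, C are collinear ∩ DC ⟂ AB]
   → C = (1557/197, -2039/197)
3. F_x = -3/2  [F is the midpoint of AB]
4. F_y = 1/2  [F is the midpoint of AB]
   → F = (-3/2, 1/2)
5. E_x = 6819/394  [line 15/2·x + -25/2·y + -155555/394 = 0 ∩ |EB|² = 588289/394]
6. E_y = -8353/394  [line 15/2·x + -25/2·y + -155555/394 = 0 ∩ |EB|² = 588289/394]
   → E = (6819/394, -8353/394)

C = (1557/197, -2039/197)
E = (6819/394, -8353/394)
F = (-3/2, 1/2)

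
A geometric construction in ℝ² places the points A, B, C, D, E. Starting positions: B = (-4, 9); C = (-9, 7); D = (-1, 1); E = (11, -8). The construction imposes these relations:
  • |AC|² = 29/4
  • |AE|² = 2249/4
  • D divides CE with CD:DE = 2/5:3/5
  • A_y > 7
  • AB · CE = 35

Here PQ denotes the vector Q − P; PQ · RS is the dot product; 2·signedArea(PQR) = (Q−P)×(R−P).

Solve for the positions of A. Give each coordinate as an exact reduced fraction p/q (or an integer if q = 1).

A = (-13/2, 8)

1. A_x = -13/2  [line -20·x + 15·y + -250 = 0 ∩ |AC|² = 29/4]
2. A_y = 8  [line -20·x + 15·y + -250 = 0 ∩ |AC|² = 29/4]
   → A = (-13/2, 8)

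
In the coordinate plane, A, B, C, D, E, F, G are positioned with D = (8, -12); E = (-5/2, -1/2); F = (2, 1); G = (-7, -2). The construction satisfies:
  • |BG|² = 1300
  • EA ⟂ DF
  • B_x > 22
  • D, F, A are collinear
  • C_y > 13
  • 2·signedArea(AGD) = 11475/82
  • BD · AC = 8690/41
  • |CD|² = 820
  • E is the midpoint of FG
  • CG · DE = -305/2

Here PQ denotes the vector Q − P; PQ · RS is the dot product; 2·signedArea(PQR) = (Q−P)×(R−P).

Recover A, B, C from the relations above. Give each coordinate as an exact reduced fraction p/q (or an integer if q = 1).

1. A_x = 73/41  [D, F, A are collinear ∩ EA ⟂ DF]
2. A_y = 121/82  [D, F, A are collinear ∩ EA ⟂ DF]
   → A = (73/41, 121/82)
3. C_x = -4  [line 21/2·x + -23/2·y + 203 = 0 ∩ |CD|² = 820]
4. C_y = 14  [line 21/2·x + -23/2·y + 203 = 0 ∩ |CD|² = 820]
   → C = (-4, 14)
5. B_x = 23  [line 237/41·x + -1027/82·y + -16748/41 = 0 ∩ |BG|² = 1300]
6. B_y = -22  [line 237/41·x + -1027/82·y + -16748/41 = 0 ∩ |BG|² = 1300]
   → B = (23, -22)

A = (73/41, 121/82)
B = (23, -22)
C = (-4, 14)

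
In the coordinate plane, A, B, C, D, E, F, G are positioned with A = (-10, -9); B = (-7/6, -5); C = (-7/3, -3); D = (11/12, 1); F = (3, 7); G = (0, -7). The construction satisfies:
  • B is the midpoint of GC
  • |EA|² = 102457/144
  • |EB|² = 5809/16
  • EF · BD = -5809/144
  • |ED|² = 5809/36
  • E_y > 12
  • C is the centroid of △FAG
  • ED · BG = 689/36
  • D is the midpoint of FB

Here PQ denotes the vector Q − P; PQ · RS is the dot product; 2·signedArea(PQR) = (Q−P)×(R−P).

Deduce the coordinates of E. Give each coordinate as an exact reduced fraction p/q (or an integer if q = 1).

1. E_x = 61/12  [ED · BG = 689/36 ∩ EF · BD = -5809/144]
2. E_y = 13  [ED · BG = 689/36 ∩ EF · BD = -5809/144]
   → E = (61/12, 13)

E = (61/12, 13)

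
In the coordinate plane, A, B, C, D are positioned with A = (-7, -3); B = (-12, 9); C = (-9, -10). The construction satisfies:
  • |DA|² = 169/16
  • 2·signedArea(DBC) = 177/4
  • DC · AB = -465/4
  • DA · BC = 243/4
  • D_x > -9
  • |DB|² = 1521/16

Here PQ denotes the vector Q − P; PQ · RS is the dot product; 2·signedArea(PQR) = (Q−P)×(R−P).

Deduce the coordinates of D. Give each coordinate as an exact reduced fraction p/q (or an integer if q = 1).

1. D_x = -33/4  [DC · AB = -465/4 ∩ DA · BC = 243/4]
2. D_y = 0  [DC · AB = -465/4 ∩ DA · BC = 243/4]
   → D = (-33/4, 0)

D = (-33/4, 0)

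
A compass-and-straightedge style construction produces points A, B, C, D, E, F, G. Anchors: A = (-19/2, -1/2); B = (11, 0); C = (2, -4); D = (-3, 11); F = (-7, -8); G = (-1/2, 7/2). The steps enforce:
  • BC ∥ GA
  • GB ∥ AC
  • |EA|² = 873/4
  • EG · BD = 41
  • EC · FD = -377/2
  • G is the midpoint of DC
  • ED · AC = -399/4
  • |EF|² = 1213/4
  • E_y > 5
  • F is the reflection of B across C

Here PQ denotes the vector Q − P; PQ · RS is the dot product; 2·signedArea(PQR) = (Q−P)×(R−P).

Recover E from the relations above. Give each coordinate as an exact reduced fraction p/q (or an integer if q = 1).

E = (4, 11/2)

1. E_x = 4  [EC · FD = -377/2 ∩ ED · AC = -399/4]
2. E_y = 11/2  [EC · FD = -377/2 ∩ ED · AC = -399/4]
   → E = (4, 11/2)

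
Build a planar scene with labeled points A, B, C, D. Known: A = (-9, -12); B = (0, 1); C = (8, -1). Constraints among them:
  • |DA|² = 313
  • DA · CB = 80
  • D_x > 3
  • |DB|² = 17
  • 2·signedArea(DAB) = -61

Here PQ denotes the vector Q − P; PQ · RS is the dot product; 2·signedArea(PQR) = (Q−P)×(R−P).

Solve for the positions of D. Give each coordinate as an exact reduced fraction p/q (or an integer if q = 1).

1. D_x = 4  [2·signedArea(DAB) = -61 ∩ DA · CB = 80]
2. D_y = 0  [2·signedArea(DAB) = -61 ∩ DA · CB = 80]
   → D = (4, 0)

D = (4, 0)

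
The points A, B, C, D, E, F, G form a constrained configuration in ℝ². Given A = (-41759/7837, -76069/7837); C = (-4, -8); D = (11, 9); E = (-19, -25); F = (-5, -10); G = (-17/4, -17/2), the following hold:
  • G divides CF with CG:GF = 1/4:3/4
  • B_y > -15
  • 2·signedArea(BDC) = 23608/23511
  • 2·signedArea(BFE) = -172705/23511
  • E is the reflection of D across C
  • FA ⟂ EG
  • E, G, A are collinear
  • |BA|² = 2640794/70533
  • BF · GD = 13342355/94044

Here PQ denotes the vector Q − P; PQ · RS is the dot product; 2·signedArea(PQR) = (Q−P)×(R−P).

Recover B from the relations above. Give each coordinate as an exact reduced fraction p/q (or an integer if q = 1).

1. B_x = -222010/23511  [BF · GD = 13342355/94044 ∩ 2·signedArea(BDC) = 23608/23511]
2. B_y = -334690/23511  [BF · GD = 13342355/94044 ∩ 2·signedArea(BDC) = 23608/23511]
   → B = (-222010/23511, -334690/23511)

B = (-222010/23511, -334690/23511)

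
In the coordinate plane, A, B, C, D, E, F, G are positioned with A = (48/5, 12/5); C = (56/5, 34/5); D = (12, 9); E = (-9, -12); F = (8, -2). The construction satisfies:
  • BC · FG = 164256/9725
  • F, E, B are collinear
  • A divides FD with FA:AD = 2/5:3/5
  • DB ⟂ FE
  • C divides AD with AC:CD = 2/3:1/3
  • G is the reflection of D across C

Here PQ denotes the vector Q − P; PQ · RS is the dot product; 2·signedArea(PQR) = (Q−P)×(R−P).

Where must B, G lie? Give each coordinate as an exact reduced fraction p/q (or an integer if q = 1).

1. B_x = 6138/389  [F, E, B are collinear ∩ DB ⟂ FE]
2. B_y = 1002/389  [F, E, B are collinear ∩ DB ⟂ FE]
   → B = (6138/389, 1002/389)
3. G_x = 52/5  [G is the reflection of D across C]
4. G_y = 23/5  [G is the reflection of D across C]
   → G = (52/5, 23/5)

B = (6138/389, 1002/389)
G = (52/5, 23/5)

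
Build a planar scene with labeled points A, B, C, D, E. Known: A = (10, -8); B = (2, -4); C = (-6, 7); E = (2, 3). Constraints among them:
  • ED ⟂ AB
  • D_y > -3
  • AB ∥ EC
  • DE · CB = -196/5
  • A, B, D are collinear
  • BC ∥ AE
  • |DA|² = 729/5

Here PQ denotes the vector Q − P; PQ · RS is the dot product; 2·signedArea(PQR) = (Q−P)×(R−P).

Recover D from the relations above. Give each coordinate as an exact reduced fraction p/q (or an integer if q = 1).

D = (-4/5, -13/5)

1. D_x = -4/5  [A, B, D are collinear ∩ ED ⟂ AB]
2. D_y = -13/5  [A, B, D are collinear ∩ ED ⟂ AB]
   → D = (-4/5, -13/5)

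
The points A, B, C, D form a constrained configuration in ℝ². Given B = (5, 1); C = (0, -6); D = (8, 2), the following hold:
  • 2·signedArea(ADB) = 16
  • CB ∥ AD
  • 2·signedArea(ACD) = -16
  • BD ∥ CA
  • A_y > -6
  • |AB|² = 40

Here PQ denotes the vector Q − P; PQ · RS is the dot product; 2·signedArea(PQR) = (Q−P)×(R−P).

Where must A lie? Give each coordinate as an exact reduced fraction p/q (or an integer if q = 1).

1. A_x = 3  [CB ∥ AD ∩ BD ∥ CA]
2. A_y = -5  [CB ∥ AD ∩ BD ∥ CA]
   → A = (3, -5)

A = (3, -5)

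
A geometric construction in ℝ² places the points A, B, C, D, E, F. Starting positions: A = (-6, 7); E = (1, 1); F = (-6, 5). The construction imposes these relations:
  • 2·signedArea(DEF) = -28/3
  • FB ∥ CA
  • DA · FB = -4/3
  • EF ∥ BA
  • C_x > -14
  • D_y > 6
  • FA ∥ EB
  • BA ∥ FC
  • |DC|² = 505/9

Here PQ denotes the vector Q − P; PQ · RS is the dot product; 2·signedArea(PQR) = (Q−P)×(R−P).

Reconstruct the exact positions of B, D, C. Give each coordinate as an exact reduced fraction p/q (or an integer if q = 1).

1. B_x = 1  [EF ∥ BA ∩ FA ∥ EB]
2. B_y = 3  [EF ∥ BA ∩ FA ∥ EB]
   → B = (1, 3)
3. D_x = -6  [2·signedArea(DEF) = -28/3 ∩ DA · FB = -4/3]
4. D_y = 19/3  [2·signedArea(DEF) = -28/3 ∩ DA · FB = -4/3]
   → D = (-6, 19/3)
5. C_x = -13  [FB ∥ CA ∩ BA ∥ FC]
6. C_y = 9  [FB ∥ CA ∩ BA ∥ FC]
   → C = (-13, 9)

B = (1, 3)
C = (-13, 9)
D = (-6, 19/3)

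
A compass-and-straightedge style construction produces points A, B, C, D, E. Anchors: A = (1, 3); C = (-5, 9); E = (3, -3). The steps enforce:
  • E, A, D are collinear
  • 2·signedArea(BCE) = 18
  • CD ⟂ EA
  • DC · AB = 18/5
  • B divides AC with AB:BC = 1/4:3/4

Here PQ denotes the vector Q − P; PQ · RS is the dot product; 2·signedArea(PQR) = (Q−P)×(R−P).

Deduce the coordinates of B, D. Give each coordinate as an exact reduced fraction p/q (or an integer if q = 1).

B = (-1/2, 9/2)
D = (-7/5, 51/5)

1. B_x = -1/2  [B divides AC with AB:BC = 1/4:3/4]
2. B_y = 9/2  [B divides AC with AB:BC = 1/4:3/4]
   → B = (-1/2, 9/2)
3. D_x = -7/5  [E, A, D are collinear ∩ CD ⟂ EA]
4. D_y = 51/5  [E, A, D are collinear ∩ CD ⟂ EA]
   → D = (-7/5, 51/5)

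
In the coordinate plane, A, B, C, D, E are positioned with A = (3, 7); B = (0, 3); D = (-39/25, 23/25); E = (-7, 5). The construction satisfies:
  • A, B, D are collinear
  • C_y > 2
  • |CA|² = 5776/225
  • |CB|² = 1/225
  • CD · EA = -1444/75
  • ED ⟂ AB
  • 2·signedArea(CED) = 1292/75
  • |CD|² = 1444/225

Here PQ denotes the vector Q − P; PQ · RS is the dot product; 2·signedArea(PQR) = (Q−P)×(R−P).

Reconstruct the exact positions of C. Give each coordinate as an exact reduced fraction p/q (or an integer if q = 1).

C = (-1/25, 221/75)

1. C_x = -1/25  [CD · EA = -1444/75 ∩ 2·signedArea(CED) = 1292/75]
2. C_y = 221/75  [CD · EA = -1444/75 ∩ 2·signedArea(CED) = 1292/75]
   → C = (-1/25, 221/75)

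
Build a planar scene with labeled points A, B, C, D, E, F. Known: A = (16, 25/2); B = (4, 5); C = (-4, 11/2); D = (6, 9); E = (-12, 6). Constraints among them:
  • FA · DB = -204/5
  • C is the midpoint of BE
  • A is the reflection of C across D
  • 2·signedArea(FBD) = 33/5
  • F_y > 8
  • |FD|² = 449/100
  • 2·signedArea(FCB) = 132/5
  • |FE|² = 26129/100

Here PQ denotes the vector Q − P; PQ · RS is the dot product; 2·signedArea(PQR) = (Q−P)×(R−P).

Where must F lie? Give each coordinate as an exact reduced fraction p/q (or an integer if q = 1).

1. F_x = 4  [2·signedArea(FCB) = 132/5 ∩ 2·signedArea(FBD) = 33/5]
2. F_y = 83/10  [2·signedArea(FCB) = 132/5 ∩ 2·signedArea(FBD) = 33/5]
   → F = (4, 83/10)

F = (4, 83/10)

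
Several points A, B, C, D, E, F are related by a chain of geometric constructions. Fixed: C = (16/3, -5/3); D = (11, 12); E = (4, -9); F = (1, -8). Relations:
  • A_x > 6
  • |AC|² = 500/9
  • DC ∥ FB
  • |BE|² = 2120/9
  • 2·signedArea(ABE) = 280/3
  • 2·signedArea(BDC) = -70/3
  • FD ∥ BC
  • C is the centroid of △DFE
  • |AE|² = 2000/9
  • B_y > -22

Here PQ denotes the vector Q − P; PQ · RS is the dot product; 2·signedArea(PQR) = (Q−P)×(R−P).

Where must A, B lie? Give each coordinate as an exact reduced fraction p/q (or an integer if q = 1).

A = (20/3, 17/3)
B = (-14/3, -65/3)

1. B_x = -14/3  [FD ∥ BC ∩ DC ∥ FB]
2. B_y = -65/3  [FD ∥ BC ∩ DC ∥ FB]
   → B = (-14/3, -65/3)
3. A_x = 20/3  [line -38/3·x + 26/3·y + 106/3 = 0 ∩ |AC|² = 500/9]
4. A_y = 17/3  [line -38/3·x + 26/3·y + 106/3 = 0 ∩ |AC|² = 500/9]
   → A = (20/3, 17/3)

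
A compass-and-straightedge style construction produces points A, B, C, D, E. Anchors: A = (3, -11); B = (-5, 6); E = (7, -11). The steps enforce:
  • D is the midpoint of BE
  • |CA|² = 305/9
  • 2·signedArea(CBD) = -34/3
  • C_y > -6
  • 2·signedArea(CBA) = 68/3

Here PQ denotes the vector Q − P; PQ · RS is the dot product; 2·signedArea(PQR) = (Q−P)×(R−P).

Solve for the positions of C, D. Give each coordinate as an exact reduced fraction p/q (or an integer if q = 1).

1. C_x = 5/3  [line 17·x + 8·y + 43/3 = 0 ∩ |CA|² = 305/9]
2. C_y = -16/3  [line 17·x + 8·y + 43/3 = 0 ∩ |CA|² = 305/9]
   → C = (5/3, -16/3)
3. D_x = 1  [D is the midpoint of BE]
4. D_y = -5/2  [D is the midpoint of BE]
   → D = (1, -5/2)

C = (5/3, -16/3)
D = (1, -5/2)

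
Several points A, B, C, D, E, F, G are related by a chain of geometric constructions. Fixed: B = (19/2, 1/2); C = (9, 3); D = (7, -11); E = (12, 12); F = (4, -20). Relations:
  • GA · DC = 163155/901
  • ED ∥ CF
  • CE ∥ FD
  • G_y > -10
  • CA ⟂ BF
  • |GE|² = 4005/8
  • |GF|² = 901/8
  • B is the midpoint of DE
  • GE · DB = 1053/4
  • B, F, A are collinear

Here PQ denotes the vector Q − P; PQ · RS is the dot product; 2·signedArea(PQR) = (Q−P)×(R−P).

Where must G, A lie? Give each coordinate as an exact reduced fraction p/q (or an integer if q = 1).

1. A_x = 9093/901  [B, F, A are collinear ∩ CA ⟂ BF]
2. A_y = 2439/901  [B, F, A are collinear ∩ CA ⟂ BF]
   → A = (9093/901, 2439/901)
3. G_x = 27/4  [GA · DC = 163155/901 ∩ GE · DB = 1053/4]
4. G_y = -39/4  [GA · DC = 163155/901 ∩ GE · DB = 1053/4]
   → G = (27/4, -39/4)

A = (9093/901, 2439/901)
G = (27/4, -39/4)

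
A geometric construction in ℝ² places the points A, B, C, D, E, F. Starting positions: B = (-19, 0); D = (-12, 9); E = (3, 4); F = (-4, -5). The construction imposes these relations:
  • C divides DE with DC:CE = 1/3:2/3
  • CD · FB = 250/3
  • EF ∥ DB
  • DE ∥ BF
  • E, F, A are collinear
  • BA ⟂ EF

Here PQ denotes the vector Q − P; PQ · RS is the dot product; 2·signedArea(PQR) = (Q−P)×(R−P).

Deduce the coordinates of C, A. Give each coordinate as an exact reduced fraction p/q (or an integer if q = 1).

A = (-94/13, -119/13)
C = (-7, 22/3)

1. C_x = -7  [C divides DE with DC:CE = 1/3:2/3]
2. C_y = 22/3  [C divides DE with DC:CE = 1/3:2/3]
   → C = (-7, 22/3)
3. A_x = -94/13  [E, F, A are collinear ∩ BA ⟂ EF]
4. A_y = -119/13  [E, F, A are collinear ∩ BA ⟂ EF]
   → A = (-94/13, -119/13)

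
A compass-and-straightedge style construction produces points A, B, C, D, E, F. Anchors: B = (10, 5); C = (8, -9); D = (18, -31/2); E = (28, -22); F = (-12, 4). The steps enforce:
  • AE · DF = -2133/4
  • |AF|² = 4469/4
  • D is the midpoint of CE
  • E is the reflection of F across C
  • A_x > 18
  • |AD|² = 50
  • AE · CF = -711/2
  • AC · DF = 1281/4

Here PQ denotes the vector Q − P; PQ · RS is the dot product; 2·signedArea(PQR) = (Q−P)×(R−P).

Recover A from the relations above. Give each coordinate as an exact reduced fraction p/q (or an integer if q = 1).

1. A_x = 19  [line 30·x + -39/2·y + -2943/4 = 0 ∩ |AF|² = 4469/4]
2. A_y = -17/2  [line 30·x + -39/2·y + -2943/4 = 0 ∩ |AF|² = 4469/4]
   → A = (19, -17/2)

A = (19, -17/2)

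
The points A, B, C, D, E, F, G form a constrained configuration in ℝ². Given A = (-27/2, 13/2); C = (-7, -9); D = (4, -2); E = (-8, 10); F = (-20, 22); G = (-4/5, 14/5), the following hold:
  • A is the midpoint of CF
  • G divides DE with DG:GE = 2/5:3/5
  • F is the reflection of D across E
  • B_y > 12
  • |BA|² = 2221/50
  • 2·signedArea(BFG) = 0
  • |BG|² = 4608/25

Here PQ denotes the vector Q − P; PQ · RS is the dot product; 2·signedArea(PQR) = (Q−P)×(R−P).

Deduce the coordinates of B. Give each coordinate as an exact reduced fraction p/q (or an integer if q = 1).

1. B_x = -52/5  [line 96/5·x + 96/5·y + -192/5 = 0 ∩ |BA|² = 2221/50]
2. B_y = 62/5  [line 96/5·x + 96/5·y + -192/5 = 0 ∩ |BA|² = 2221/50]
   → B = (-52/5, 62/5)

B = (-52/5, 62/5)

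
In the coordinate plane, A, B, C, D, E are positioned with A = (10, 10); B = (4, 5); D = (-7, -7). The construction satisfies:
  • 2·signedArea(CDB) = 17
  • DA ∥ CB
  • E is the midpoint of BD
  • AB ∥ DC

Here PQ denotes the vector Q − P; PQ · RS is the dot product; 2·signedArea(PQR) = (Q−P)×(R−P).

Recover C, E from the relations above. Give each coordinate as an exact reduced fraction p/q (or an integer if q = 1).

1. C_x = -13  [DA ∥ CB ∩ AB ∥ DC]
2. C_y = -12  [DA ∥ CB ∩ AB ∥ DC]
   → C = (-13, -12)
3. E_x = -3/2  [E is the midpoint of BD]
4. E_y = -1  [E is the midpoint of BD]
   → E = (-3/2, -1)

C = (-13, -12)
E = (-3/2, -1)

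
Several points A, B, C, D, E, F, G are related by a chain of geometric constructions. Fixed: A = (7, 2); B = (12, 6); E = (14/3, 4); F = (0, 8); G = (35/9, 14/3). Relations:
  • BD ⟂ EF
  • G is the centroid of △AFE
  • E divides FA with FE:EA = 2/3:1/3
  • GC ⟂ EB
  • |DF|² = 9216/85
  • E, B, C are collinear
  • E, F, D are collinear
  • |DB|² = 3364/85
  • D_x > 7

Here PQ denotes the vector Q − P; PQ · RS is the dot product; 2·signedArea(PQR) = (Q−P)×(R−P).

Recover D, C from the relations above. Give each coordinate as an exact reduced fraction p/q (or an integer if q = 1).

1. D_x = 672/85  [E, F, D are collinear ∩ BD ⟂ EF]
2. D_y = 104/85  [E, F, D are collinear ∩ BD ⟂ EF]
   → D = (672/85, 104/85)
3. C_x = 4811/1170  [E, B, C are collinear ∩ GC ⟂ EB]
4. C_y = 1501/390  [E, B, C are collinear ∩ GC ⟂ EB]
   → C = (4811/1170, 1501/390)

C = (4811/1170, 1501/390)
D = (672/85, 104/85)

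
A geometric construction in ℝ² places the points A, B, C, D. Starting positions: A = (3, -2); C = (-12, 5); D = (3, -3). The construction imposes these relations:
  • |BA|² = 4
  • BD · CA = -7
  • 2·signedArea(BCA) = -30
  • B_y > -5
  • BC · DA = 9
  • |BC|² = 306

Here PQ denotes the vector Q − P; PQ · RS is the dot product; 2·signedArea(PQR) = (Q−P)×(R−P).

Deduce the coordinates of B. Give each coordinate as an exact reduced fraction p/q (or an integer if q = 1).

B = (3, -4)

1. B_x = 3  [BC · DA = 9 ∩ BD · CA = -7]
2. B_y = -4  [BC · DA = 9 ∩ BD · CA = -7]
   → B = (3, -4)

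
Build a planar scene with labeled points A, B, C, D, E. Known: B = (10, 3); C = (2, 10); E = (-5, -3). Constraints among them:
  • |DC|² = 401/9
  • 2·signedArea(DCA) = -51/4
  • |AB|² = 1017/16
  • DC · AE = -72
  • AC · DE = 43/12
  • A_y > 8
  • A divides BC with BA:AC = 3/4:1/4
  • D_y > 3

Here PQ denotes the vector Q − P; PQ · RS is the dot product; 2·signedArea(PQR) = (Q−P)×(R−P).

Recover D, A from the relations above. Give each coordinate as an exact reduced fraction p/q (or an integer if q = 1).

1. A_x = 4  [A divides BC with BA:AC = 3/4:1/4]
2. A_y = 33/4  [A divides BC with BA:AC = 3/4:1/4]
   → A = (4, 33/4)
3. D_x = 7/3  [2·signedArea(DCA) = -51/4 ∩ DC · AE = -72]
4. D_y = 10/3  [2·signedArea(DCA) = -51/4 ∩ DC · AE = -72]
   → D = (7/3, 10/3)

A = (4, 33/4)
D = (7/3, 10/3)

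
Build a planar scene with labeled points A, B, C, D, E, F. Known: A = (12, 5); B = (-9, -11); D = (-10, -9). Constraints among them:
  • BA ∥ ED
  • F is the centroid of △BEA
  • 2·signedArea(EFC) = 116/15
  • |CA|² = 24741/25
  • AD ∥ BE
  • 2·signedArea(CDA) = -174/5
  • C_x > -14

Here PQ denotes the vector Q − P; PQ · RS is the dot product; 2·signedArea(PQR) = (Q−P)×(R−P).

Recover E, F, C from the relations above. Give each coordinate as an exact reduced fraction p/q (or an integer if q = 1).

1. E_x = -31  [BA ∥ ED ∩ AD ∥ BE]
2. E_y = -25  [BA ∥ ED ∩ AD ∥ BE]
   → E = (-31, -25)
3. F_x = -28/3  [F is the centroid of △BEA]
4. F_y = -31/3  [F is the centroid of △BEA]
   → F = (-28/3, -31/3)
5. C_x = -69/5  [2·signedArea(CDA) = -174/5 ∩ 2·signedArea(EFC) = 116/15]
6. C_y = -13  [2·signedArea(CDA) = -174/5 ∩ 2·signedArea(EFC) = 116/15]
   → C = (-69/5, -13)

C = (-69/5, -13)
E = (-31, -25)
F = (-28/3, -31/3)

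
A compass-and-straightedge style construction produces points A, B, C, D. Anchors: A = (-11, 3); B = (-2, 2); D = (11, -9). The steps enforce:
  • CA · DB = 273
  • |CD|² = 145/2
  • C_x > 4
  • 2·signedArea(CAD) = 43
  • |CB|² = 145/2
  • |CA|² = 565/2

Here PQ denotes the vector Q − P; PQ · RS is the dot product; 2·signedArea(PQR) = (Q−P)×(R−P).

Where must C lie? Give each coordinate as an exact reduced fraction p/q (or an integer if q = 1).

1. C_x = 9/2  [2·signedArea(CAD) = 43 ∩ CA · DB = 273]
2. C_y = -7/2  [2·signedArea(CAD) = 43 ∩ CA · DB = 273]
   → C = (9/2, -7/2)

C = (9/2, -7/2)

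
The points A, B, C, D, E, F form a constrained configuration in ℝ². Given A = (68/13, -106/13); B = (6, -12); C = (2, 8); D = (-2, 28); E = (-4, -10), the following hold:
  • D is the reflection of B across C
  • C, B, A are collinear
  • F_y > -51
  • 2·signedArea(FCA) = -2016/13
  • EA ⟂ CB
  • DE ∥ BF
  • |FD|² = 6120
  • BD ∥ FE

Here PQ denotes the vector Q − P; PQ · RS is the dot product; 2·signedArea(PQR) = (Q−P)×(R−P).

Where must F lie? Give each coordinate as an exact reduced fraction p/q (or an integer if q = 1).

1. F_x = 4  [BD ∥ FE ∩ DE ∥ BF]
2. F_y = -50  [BD ∥ FE ∩ DE ∥ BF]
   → F = (4, -50)

F = (4, -50)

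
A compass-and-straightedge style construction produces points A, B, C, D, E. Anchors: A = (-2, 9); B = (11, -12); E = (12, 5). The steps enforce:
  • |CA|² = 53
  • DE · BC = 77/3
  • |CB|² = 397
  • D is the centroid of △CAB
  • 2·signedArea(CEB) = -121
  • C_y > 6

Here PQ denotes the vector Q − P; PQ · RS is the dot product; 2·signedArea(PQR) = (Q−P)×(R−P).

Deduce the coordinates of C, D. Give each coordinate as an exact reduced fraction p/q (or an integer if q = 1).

1. C_x = 5  [line 17·x + -1·y + -78 = 0 ∩ |CB|² = 397]
2. C_y = 7  [line 17·x + -1·y + -78 = 0 ∩ |CB|² = 397]
   → C = (5, 7)
3. D_x = 14/3  [D is the centroid of △CAB]
4. D_y = 4/3  [D is the centroid of △CAB]
   → D = (14/3, 4/3)

C = (5, 7)
D = (14/3, 4/3)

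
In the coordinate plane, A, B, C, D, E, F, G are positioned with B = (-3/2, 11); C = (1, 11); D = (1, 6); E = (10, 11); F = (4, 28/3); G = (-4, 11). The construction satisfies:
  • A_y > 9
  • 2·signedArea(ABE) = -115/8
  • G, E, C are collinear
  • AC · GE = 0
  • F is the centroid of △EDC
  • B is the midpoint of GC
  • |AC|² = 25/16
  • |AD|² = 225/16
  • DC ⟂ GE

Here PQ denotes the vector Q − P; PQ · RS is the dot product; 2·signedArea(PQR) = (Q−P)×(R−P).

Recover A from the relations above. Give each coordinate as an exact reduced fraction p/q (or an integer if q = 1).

1. A_x = 1  [AC · GE = 0 ∩ 2·signedArea(ABE) = -115/8]
2. A_y = 39/4  [AC · GE = 0 ∩ 2·signedArea(ABE) = -115/8]
   → A = (1, 39/4)

A = (1, 39/4)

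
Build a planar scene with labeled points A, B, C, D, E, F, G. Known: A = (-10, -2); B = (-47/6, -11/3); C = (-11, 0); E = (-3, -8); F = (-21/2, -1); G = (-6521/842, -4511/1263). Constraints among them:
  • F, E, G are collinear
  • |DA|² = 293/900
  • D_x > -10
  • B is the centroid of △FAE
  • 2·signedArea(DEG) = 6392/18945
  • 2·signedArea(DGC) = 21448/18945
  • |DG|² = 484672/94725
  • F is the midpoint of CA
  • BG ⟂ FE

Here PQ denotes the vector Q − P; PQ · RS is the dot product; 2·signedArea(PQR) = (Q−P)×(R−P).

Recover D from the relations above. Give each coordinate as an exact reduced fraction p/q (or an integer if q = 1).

1. D_x = -283/30  [2·signedArea(DEG) = 6392/18945 ∩ 2·signedArea(DGC) = 21448/18945]
2. D_y = -31/15  [2·signedArea(DEG) = 6392/18945 ∩ 2·signedArea(DGC) = 21448/18945]
   → D = (-283/30, -31/15)

D = (-283/30, -31/15)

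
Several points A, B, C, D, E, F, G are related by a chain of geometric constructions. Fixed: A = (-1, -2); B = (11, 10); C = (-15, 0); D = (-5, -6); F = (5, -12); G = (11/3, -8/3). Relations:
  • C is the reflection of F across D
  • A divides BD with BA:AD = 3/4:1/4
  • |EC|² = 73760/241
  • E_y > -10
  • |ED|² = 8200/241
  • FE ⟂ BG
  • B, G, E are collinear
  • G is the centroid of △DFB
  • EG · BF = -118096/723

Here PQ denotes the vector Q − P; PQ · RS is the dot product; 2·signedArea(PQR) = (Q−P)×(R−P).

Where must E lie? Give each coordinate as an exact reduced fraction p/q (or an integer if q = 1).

E = (-11/241, -2188/241)

1. E_x = -11/241  [B, G, E are collinear ∩ FE ⟂ BG]
2. E_y = -2188/241  [B, G, E are collinear ∩ FE ⟂ BG]
   → E = (-11/241, -2188/241)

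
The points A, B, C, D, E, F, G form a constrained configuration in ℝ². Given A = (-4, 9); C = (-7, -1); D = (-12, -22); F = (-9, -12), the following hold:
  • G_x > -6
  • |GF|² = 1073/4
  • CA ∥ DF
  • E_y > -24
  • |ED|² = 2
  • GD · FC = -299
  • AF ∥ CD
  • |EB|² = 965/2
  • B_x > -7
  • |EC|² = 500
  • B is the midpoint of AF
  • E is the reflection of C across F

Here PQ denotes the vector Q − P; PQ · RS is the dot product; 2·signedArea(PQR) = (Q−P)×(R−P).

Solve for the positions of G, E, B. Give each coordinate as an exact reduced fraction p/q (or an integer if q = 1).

B = (-13/2, -3/2)
E = (-11, -23)
G = (-11/2, 4)

1. G_x = -11/2  [line -2·x + -11·y + 33 = 0 ∩ |GF|² = 1073/4]
2. G_y = 4  [line -2·x + -11·y + 33 = 0 ∩ |GF|² = 1073/4]
   → G = (-11/2, 4)
3. E_x = -11  [E is the reflection of C across F]
4. E_y = -23  [E is the reflection of C across F]
   → E = (-11, -23)
5. B_x = -13/2  [B is the midpoint of AF]
6. B_y = -3/2  [B is the midpoint of AF]
   → B = (-13/2, -3/2)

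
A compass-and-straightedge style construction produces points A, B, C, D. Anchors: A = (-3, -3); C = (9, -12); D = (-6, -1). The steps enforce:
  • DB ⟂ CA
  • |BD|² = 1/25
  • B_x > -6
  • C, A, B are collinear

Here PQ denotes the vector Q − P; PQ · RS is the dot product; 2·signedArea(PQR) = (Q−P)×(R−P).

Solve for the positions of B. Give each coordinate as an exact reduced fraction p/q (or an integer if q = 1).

1. B_x = -147/25  [C, A, B are collinear ∩ DB ⟂ CA]
2. B_y = -21/25  [C, A, B are collinear ∩ DB ⟂ CA]
   → B = (-147/25, -21/25)

B = (-147/25, -21/25)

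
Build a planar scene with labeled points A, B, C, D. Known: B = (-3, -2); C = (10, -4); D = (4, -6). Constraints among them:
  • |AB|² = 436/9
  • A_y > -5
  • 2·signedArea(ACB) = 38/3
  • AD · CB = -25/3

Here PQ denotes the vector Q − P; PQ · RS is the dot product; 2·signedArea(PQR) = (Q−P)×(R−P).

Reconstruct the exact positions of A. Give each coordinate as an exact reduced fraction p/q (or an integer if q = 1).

A = (11/3, -4)

1. A_x = 11/3  [2·signedArea(ACB) = 38/3 ∩ AD · CB = -25/3]
2. A_y = -4  [2·signedArea(ACB) = 38/3 ∩ AD · CB = -25/3]
   → A = (11/3, -4)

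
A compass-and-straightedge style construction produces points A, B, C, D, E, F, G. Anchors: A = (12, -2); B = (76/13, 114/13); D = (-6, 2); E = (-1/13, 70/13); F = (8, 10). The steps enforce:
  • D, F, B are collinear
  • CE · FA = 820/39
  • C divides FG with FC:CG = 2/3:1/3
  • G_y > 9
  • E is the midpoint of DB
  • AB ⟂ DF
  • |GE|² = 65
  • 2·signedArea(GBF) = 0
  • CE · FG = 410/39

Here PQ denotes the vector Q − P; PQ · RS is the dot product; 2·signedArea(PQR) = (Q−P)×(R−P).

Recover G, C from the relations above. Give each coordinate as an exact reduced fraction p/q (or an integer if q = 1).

1. G_x = 90/13  [line -16/13·x + 28/13·y + -152/13 = 0 ∩ |GE|² = 65]
2. G_y = 122/13  [line -16/13·x + 28/13·y + -152/13 = 0 ∩ |GE|² = 65]
   → G = (90/13, 122/13)
3. C_x = 284/39  [C divides FG with FC:CG = 2/3:1/3]
4. C_y = 374/39  [C divides FG with FC:CG = 2/3:1/3]
   → C = (284/39, 374/39)

C = (284/39, 374/39)
G = (90/13, 122/13)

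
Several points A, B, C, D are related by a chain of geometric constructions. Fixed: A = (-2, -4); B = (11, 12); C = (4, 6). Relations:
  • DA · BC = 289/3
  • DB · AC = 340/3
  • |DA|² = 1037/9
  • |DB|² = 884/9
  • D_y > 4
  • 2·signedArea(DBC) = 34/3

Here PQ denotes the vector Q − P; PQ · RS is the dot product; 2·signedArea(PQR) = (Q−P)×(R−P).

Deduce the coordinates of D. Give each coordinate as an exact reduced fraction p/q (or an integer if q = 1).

1. D_x = 13/3  [DB · AC = 340/3 ∩ DA · BC = 289/3]
2. D_y = 14/3  [DB · AC = 340/3 ∩ DA · BC = 289/3]
   → D = (13/3, 14/3)

D = (13/3, 14/3)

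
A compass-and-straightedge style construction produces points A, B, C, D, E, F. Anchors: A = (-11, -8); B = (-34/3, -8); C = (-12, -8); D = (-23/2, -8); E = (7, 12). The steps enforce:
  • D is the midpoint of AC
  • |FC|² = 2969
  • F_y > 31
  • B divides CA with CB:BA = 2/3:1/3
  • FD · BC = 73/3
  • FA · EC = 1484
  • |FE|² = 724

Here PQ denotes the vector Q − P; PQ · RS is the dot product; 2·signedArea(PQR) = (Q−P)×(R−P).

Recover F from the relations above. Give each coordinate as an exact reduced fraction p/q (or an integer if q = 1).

1. F_x = 25  [FA · EC = 1484 ∩ FD · BC = 73/3]
2. F_y = 32  [FA · EC = 1484 ∩ FD · BC = 73/3]
   → F = (25, 32)

F = (25, 32)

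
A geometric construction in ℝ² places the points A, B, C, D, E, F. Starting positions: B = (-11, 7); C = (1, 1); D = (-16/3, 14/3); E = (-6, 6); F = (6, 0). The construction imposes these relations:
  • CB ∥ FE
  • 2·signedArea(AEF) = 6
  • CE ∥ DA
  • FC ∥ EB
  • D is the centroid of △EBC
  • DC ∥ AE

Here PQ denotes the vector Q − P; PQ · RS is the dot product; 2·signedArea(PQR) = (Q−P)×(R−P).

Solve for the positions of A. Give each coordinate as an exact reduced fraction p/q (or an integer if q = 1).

1. A_x = -37/3  [DC ∥ AE ∩ CE ∥ DA]
2. A_y = 29/3  [DC ∥ AE ∩ CE ∥ DA]
   → A = (-37/3, 29/3)

A = (-37/3, 29/3)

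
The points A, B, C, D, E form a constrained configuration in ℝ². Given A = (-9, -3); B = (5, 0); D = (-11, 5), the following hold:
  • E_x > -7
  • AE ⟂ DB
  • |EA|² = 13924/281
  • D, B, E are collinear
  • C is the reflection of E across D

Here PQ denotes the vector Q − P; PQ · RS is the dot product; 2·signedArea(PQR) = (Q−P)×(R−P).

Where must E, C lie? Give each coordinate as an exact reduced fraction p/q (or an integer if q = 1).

1. E_x = -1939/281  [D, B, E are collinear ∩ AE ⟂ DB]
2. E_y = 1045/281  [D, B, E are collinear ∩ AE ⟂ DB]
   → E = (-1939/281, 1045/281)
3. C_x = -4243/281  [C is the reflection of E across D]
4. C_y = 1765/281  [C is the reflection of E across D]
   → C = (-4243/281, 1765/281)

C = (-4243/281, 1765/281)
E = (-1939/281, 1045/281)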